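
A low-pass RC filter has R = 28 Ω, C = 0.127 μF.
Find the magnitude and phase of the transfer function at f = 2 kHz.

Step 1 — Angular frequency: ω = 2π·2000 = 1.257e+04 rad/s.
Step 2 — Transfer function: H(jω) = 1/(1 + jωRC).
Step 3 — Denominator: 1 + jωRC = 1 + j·1.257e+04·28·1.27e-07 = 1 + j0.04469.
Step 4 — H = 0.998 - j0.0446.
Step 5 — Magnitude: |H| = 0.999 (-0.0 dB); phase: φ = -2.6°.

|H| = 0.999 (-0.0 dB), φ = -2.6°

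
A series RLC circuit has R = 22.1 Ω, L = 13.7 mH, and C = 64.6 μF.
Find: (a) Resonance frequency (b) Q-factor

Step 1 — Resonance condition Im(Z)=0 gives ω₀ = 1/√(LC).
Step 2 — ω₀ = 1/√(0.0137·6.46e-05) = 1063 rad/s.
Step 3 — f₀ = ω₀/(2π) = 169.2 Hz.
Step 4 — Series Q: Q = ω₀L/R = 1063·0.0137/22.1 = 0.6589.

(a) f₀ = 169.2 Hz  (b) Q = 0.6589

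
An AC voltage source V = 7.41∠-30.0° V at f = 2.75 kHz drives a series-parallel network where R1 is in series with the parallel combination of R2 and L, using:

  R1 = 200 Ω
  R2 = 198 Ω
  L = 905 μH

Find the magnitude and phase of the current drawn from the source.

Step 1 — Angular frequency: ω = 2π·f = 2π·2750 = 1.728e+04 rad/s.
Step 2 — Component impedances:
  R1: Z = R = 200 Ω
  R2: Z = R = 198 Ω
  L: Z = jωL = j·1.728e+04·0.000905 = 0 + j15.64 Ω
Step 3 — Parallel branch: R2 || L = 1/(1/R2 + 1/L) = 1.227 + j15.54 Ω.
Step 4 — Series with R1: Z_total = R1 + (R2 || L) = 201.2 + j15.54 Ω = 201.8∠4.4° Ω.
Step 5 — Source phasor: V = 7.41∠-30.0° V = 6.417 - j3.705 V.
Step 6 — Ohm's law: I = V / Z_total = (6.417 - j3.705) / (201.2 + j15.54) = 0.03029 - j0.02075 A.
Step 7 — Convert to polar: |I| = 0.03671 A, ∠I = -34.4°.

I = 0.03671∠-34.4° A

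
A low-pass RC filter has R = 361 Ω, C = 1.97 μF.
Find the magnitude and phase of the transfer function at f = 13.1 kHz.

Step 1 — Angular frequency: ω = 2π·1.31e+04 = 8.231e+04 rad/s.
Step 2 — Transfer function: H(jω) = 1/(1 + jωRC).
Step 3 — Denominator: 1 + jωRC = 1 + j·8.231e+04·361·1.97e-06 = 1 + j58.54.
Step 4 — H = 0.0002918 - j0.01708.
Step 5 — Magnitude: |H| = 0.01708 (-35.3 dB); phase: φ = -89.0°.

|H| = 0.01708 (-35.3 dB), φ = -89.0°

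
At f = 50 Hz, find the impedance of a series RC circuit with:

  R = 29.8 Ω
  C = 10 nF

Step 1 — Angular frequency: ω = 2π·f = 2π·50 = 314.2 rad/s.
Step 2 — Component impedances:
  R: Z = R = 29.8 Ω
  C: Z = 1/(jωC) = -j/(ω·C) = 0 - j3.183e+05 Ω
Step 3 — Series combination: Z_total = R + C = 29.8 - j3.183e+05 Ω = 3.183e+05∠-90.0° Ω.

Z = 29.8 - j3.183e+05 Ω = 3.183e+05∠-90.0° Ω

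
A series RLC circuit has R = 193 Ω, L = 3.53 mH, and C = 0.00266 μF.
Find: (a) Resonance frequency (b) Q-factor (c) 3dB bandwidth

Step 1 — Resonance: ω₀ = 1/√(LC) = 1/√(0.00353·2.66e-09) = 3.263e+05 rad/s.
Step 2 — f₀ = ω₀/(2π) = 5.194e+04 Hz.
Step 3 — Series Q: Q = ω₀L/R = 3.263e+05·0.00353/193 = 5.969.
Step 4 — Bandwidth: Δω = ω₀/Q = 5.467e+04 rad/s; BW = Δω/(2π) = 8702 Hz.

(a) f₀ = 5.194e+04 Hz  (b) Q = 5.969  (c) BW = 8702 Hz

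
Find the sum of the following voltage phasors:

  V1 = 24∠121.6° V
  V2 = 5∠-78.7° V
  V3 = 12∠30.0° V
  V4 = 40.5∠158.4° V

Step 1 — Convert each phasor to rectangular form:
  V1 = 24·(cos(121.6°) + j·sin(121.6°)) = -12.58 + j20.44 V
  V2 = 5·(cos(-78.7°) + j·sin(-78.7°)) = 0.9797 - j4.903 V
  V3 = 12·(cos(30.0°) + j·sin(30.0°)) = 10.39 + j6 V
  V4 = 40.5·(cos(158.4°) + j·sin(158.4°)) = -37.66 + j14.91 V
Step 2 — Sum components: V_total = -38.86 + j36.45 V.
Step 3 — Convert to polar: |V_total| = 53.28 V, ∠V_total = 136.8°.

V_total = 53.28∠136.8° V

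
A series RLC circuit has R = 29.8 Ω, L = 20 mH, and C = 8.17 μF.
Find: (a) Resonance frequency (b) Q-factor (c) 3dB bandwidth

Step 1 — Resonance: ω₀ = 1/√(LC) = 1/√(0.02·8.17e-06) = 2474 rad/s.
Step 2 — f₀ = ω₀/(2π) = 393.7 Hz.
Step 3 — Series Q: Q = ω₀L/R = 2474·0.02/29.8 = 1.66.
Step 4 — Bandwidth: Δω = ω₀/Q = 1490 rad/s; BW = Δω/(2π) = 237.1 Hz.

(a) f₀ = 393.7 Hz  (b) Q = 1.66  (c) BW = 237.1 Hz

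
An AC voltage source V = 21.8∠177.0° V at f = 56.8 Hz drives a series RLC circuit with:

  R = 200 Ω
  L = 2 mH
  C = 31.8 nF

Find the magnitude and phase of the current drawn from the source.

Step 1 — Angular frequency: ω = 2π·f = 2π·56.8 = 356.9 rad/s.
Step 2 — Component impedances:
  R: Z = R = 200 Ω
  L: Z = jωL = j·356.9·0.002 = 0 + j0.7138 Ω
  C: Z = 1/(jωC) = -j/(ω·C) = 0 - j8.811e+04 Ω
Step 3 — Series combination: Z_total = R + L + C = 200 - j8.811e+04 Ω = 8.811e+04∠-89.9° Ω.
Step 4 — Source phasor: V = 21.8∠177.0° V = -21.77 + j1.141 V.
Step 5 — Ohm's law: I = V / Z_total = (-21.77 + j1.141) / (200 - j8.811e+04) = -1.351e-05 - j0.000247 A.
Step 6 — Convert to polar: |I| = 0.0002474 A, ∠I = -93.1°.

I = 0.0002474∠-93.1° A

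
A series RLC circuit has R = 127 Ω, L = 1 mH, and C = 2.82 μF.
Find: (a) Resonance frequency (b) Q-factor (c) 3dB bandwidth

Step 1 — Resonance condition Im(Z)=0 gives ω₀ = 1/√(LC).
Step 2 — ω₀ = 1/√(0.001·2.82e-06) = 1.883e+04 rad/s.
Step 3 — f₀ = ω₀/(2π) = 2997 Hz.
Step 4 — Series Q: Q = ω₀L/R = 1.883e+04·0.001/127 = 0.1483.
Step 5 — 3dB bandwidth: Δω = ω₀/Q = 1.27e+05 rad/s; BW = Δω/(2π) = 2.021e+04 Hz.

(a) f₀ = 2997 Hz  (b) Q = 0.1483  (c) BW = 2.021e+04 Hz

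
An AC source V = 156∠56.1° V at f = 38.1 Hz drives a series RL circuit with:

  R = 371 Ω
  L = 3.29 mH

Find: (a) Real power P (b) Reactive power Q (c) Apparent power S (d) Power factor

Step 1 — Angular frequency: ω = 2π·f = 2π·38.1 = 239.4 rad/s.
Step 2 — Component impedances:
  R: Z = R = 371 Ω
  L: Z = jωL = j·239.4·0.00329 = 0 + j0.7876 Ω
Step 3 — Series combination: Z_total = R + L = 371 + j0.7876 Ω = 371∠0.1° Ω.
Step 4 — Source phasor: V = 156∠56.1° V = 87.01 + j129.5 V.
Step 5 — Current: I = V / Z = 0.2353 + j0.3485 A = 0.4205∠56.0° A.
Step 6 — Complex power: S = V·I* = 65.6 + j0.1393 VA.
Step 7 — Real power: P = Re(S) = 65.6 W.
Step 8 — Reactive power: Q = Im(S) = 0.1393 VAR.
Step 9 — Apparent power: |S| = 65.6 VA.
Step 10 — Power factor: PF = P/|S| = 1 (lagging).

(a) P = 65.6 W  (b) Q = 0.1393 VAR  (c) S = 65.6 VA  (d) PF = 1 (lagging)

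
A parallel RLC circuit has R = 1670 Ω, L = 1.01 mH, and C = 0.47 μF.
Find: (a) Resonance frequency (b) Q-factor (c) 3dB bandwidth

Step 1 — Resonance: ω₀ = 1/√(LC) = 1/√(0.00101·4.7e-07) = 4.59e+04 rad/s.
Step 2 — f₀ = ω₀/(2π) = 7305 Hz.
Step 3 — Parallel Q: Q = R/(ω₀L) = 1670/(4.59e+04·0.00101) = 36.03.
Step 4 — Bandwidth: Δω = ω₀/Q = 1274 rad/s; BW = Δω/(2π) = 202.8 Hz.

(a) f₀ = 7305 Hz  (b) Q = 36.03  (c) BW = 202.8 Hz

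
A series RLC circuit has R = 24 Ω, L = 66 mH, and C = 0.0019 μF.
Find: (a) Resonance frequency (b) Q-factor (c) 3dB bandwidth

Step 1 — Resonance condition Im(Z)=0 gives ω₀ = 1/√(LC).
Step 2 — ω₀ = 1/√(0.066·1.9e-09) = 8.93e+04 rad/s.
Step 3 — f₀ = ω₀/(2π) = 1.421e+04 Hz.
Step 4 — Series Q: Q = ω₀L/R = 8.93e+04·0.066/24 = 245.6.
Step 5 — 3dB bandwidth: Δω = ω₀/Q = 363.6 rad/s; BW = Δω/(2π) = 57.87 Hz.

(a) f₀ = 1.421e+04 Hz  (b) Q = 245.6  (c) BW = 57.87 Hz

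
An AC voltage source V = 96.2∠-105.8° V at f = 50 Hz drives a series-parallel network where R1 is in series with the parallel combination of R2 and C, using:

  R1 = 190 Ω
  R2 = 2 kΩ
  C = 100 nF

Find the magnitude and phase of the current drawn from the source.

Step 1 — Angular frequency: ω = 2π·f = 2π·50 = 314.2 rad/s.
Step 2 — Component impedances:
  R1: Z = R = 190 Ω
  R2: Z = R = 2000 Ω
  C: Z = 1/(jωC) = -j/(ω·C) = 0 - j3.183e+04 Ω
Step 3 — Parallel branch: R2 || C = 1/(1/R2 + 1/C) = 1992 - j125.2 Ω.
Step 4 — Series with R1: Z_total = R1 + (R2 || C) = 2182 - j125.2 Ω = 2186∠-3.3° Ω.
Step 5 — Source phasor: V = 96.2∠-105.8° V = -26.19 - j92.57 V.
Step 6 — Ohm's law: I = V / Z_total = (-26.19 - j92.57) / (2182 - j125.2) = -0.009539 - j0.04297 A.
Step 7 — Convert to polar: |I| = 0.04401 A, ∠I = -102.5°.

I = 0.04401∠-102.5° A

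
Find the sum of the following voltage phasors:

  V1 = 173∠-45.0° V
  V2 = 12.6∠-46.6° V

Step 1 — Convert each phasor to rectangular form:
  V1 = 173·(cos(-45.0°) + j·sin(-45.0°)) = 122.3 - j122.3 V
  V2 = 12.6·(cos(-46.6°) + j·sin(-46.6°)) = 8.657 - j9.155 V
Step 2 — Sum components: V_total = 131 - j131.5 V.
Step 3 — Convert to polar: |V_total| = 185.6 V, ∠V_total = -45.1°.

V_total = 185.6∠-45.1° V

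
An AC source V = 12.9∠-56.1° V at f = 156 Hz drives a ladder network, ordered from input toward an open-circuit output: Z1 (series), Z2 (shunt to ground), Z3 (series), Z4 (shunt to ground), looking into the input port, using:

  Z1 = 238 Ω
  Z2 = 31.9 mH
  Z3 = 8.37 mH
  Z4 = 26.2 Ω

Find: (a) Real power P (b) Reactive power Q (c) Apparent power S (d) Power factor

Step 1 — Angular frequency: ω = 2π·f = 2π·156 = 980.2 rad/s.
Step 2 — Component impedances:
  Z1: Z = R = 238 Ω
  Z2: Z = jωL = j·980.2·0.0319 = 0 + j31.27 Ω
  Z3: Z = jωL = j·980.2·0.00837 = 0 + j8.204 Ω
  Z4: Z = R = 26.2 Ω
Step 3 — Ladder network (open output): work backward from the far end, alternating series and parallel combinations. Z_in = 249.4 + j14.07 Ω = 249.8∠3.2° Ω.
Step 4 — Source phasor: V = 12.9∠-56.1° V = 7.195 - j10.71 V.
Step 5 — Current: I = V / Z = 0.02634 - j0.04442 A = 0.05164∠-59.3° A.
Step 6 — Complex power: S = V·I* = 0.6651 + j0.03753 VA.
Step 7 — Real power: P = Re(S) = 0.6651 W.
Step 8 — Reactive power: Q = Im(S) = 0.03753 VAR.
Step 9 — Apparent power: |S| = 0.6661 VA.
Step 10 — Power factor: PF = P/|S| = 0.9984 (lagging).

(a) P = 0.6651 W  (b) Q = 0.03753 VAR  (c) S = 0.6661 VA  (d) PF = 0.9984 (lagging)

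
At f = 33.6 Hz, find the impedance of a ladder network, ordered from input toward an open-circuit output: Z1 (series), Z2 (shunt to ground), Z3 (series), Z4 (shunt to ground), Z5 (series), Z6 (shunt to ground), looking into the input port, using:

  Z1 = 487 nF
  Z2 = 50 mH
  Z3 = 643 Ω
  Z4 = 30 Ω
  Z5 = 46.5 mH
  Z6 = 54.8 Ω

Step 1 — Angular frequency: ω = 2π·f = 2π·33.6 = 211.1 rad/s.
Step 2 — Component impedances:
  Z1: Z = 1/(jωC) = -j/(ω·C) = 0 - j9726 Ω
  Z2: Z = jωL = j·211.1·0.05 = 0 + j10.56 Ω
  Z3: Z = R = 643 Ω
  Z4: Z = R = 30 Ω
  Z5: Z = jωL = j·211.1·0.0465 = 0 + j9.817 Ω
  Z6: Z = R = 54.8 Ω
Step 3 — Ladder network (open output): work backward from the far end, alternating series and parallel combinations. Z_in = 0.1681 - j9716 Ω = 9716∠-90.0° Ω.

Z = 0.1681 - j9716 Ω = 9716∠-90.0° Ω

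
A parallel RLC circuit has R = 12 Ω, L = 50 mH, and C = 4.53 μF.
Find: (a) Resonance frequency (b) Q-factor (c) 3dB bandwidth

Step 1 — Resonance: ω₀ = 1/√(LC) = 1/√(0.05·4.53e-06) = 2101 rad/s.
Step 2 — f₀ = ω₀/(2π) = 334.4 Hz.
Step 3 — Parallel Q: Q = R/(ω₀L) = 12/(2101·0.05) = 0.1142.
Step 4 — Bandwidth: Δω = ω₀/Q = 1.84e+04 rad/s; BW = Δω/(2π) = 2928 Hz.

(a) f₀ = 334.4 Hz  (b) Q = 0.1142  (c) BW = 2928 Hz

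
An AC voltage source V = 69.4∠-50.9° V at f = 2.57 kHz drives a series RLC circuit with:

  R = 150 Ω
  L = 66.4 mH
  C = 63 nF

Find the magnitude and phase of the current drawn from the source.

Step 1 — Angular frequency: ω = 2π·f = 2π·2570 = 1.615e+04 rad/s.
Step 2 — Component impedances:
  R: Z = R = 150 Ω
  L: Z = jωL = j·1.615e+04·0.0664 = 0 + j1072 Ω
  C: Z = 1/(jωC) = -j/(ω·C) = 0 - j983 Ω
Step 3 — Series combination: Z_total = R + L + C = 150 + j89.23 Ω = 174.5∠30.7° Ω.
Step 4 — Source phasor: V = 69.4∠-50.9° V = 43.77 - j53.86 V.
Step 5 — Ohm's law: I = V / Z_total = (43.77 - j53.86) / (150 + j89.23) = 0.05777 - j0.3934 A.
Step 6 — Convert to polar: |I| = 0.3976 A, ∠I = -81.6°.

I = 0.3976∠-81.6° A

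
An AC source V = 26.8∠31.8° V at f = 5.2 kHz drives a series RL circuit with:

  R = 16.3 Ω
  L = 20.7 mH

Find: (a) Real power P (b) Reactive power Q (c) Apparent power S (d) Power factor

Step 1 — Angular frequency: ω = 2π·f = 2π·5200 = 3.267e+04 rad/s.
Step 2 — Component impedances:
  R: Z = R = 16.3 Ω
  L: Z = jωL = j·3.267e+04·0.0207 = 0 + j676.3 Ω
Step 3 — Series combination: Z_total = R + L = 16.3 + j676.3 Ω = 676.5∠88.6° Ω.
Step 4 — Source phasor: V = 26.8∠31.8° V = 22.78 + j14.12 V.
Step 5 — Current: I = V / Z = 0.02168 - j0.03316 A = 0.03961∠-56.8° A.
Step 6 — Complex power: S = V·I* = 0.02558 + j1.061 VA.
Step 7 — Real power: P = Re(S) = 0.02558 W.
Step 8 — Reactive power: Q = Im(S) = 1.061 VAR.
Step 9 — Apparent power: |S| = 1.062 VA.
Step 10 — Power factor: PF = P/|S| = 0.02409 (lagging).

(a) P = 0.02558 W  (b) Q = 1.061 VAR  (c) S = 1.062 VA  (d) PF = 0.02409 (lagging)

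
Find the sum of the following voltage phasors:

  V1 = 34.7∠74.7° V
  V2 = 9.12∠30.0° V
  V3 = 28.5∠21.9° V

Step 1 — Convert each phasor to rectangular form:
  V1 = 34.7·(cos(74.7°) + j·sin(74.7°)) = 9.156 + j33.47 V
  V2 = 9.12·(cos(30.0°) + j·sin(30.0°)) = 7.898 + j4.56 V
  V3 = 28.5·(cos(21.9°) + j·sin(21.9°)) = 26.44 + j10.63 V
Step 2 — Sum components: V_total = 43.5 + j48.66 V.
Step 3 — Convert to polar: |V_total| = 65.27 V, ∠V_total = 48.2°.

V_total = 65.27∠48.2° V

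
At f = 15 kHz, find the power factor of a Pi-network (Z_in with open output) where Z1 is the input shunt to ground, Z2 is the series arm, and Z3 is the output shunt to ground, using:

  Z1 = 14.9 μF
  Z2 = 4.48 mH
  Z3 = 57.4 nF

Step 1 — Angular frequency: ω = 2π·f = 2π·1.5e+04 = 9.425e+04 rad/s.
Step 2 — Component impedances:
  Z1: Z = 1/(jωC) = -j/(ω·C) = 0 - j0.7121 Ω
  Z2: Z = jωL = j·9.425e+04·0.00448 = 0 + j422.2 Ω
  Z3: Z = 1/(jωC) = -j/(ω·C) = 0 - j184.8 Ω
Step 3 — With open output, the series arm Z2 and the output shunt Z3 appear in series to ground: Z2 + Z3 = 0 + j237.4 Ω.
Step 4 — Parallel with input shunt Z1: Z_in = Z1 || (Z2 + Z3) = 0 - j0.7142 Ω = 0.7142∠-90.0° Ω.
Step 5 — Power factor: PF = cos(φ) = Re(Z)/|Z| = 0/0.7142 = 0.
Step 6 — Type: Im(Z) = -0.7142 ⇒ leading (phase φ = -90.0°).

PF = 0 (leading, φ = -90.0°)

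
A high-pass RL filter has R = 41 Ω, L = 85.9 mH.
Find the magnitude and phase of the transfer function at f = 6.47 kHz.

Step 1 — Angular frequency: ω = 2π·6470 = 4.065e+04 rad/s.
Step 2 — Transfer function: H(jω) = jωL/(R + jωL).
Step 3 — Numerator jωL = j·3492; denominator R + jωL = 41 + j3492.
Step 4 — H = 0.9999 + j0.01174.
Step 5 — Magnitude: |H| = 0.9999 (-0.0 dB); phase: φ = 0.7°.

|H| = 0.9999 (-0.0 dB), φ = 0.7°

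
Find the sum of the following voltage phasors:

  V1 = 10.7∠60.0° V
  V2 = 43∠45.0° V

Step 1 — Convert each phasor to rectangular form:
  V1 = 10.7·(cos(60.0°) + j·sin(60.0°)) = 5.35 + j9.266 V
  V2 = 43·(cos(45.0°) + j·sin(45.0°)) = 30.41 + j30.41 V
Step 2 — Sum components: V_total = 35.76 + j39.67 V.
Step 3 — Convert to polar: |V_total| = 53.41 V, ∠V_total = 48.0°.

V_total = 53.41∠48.0° V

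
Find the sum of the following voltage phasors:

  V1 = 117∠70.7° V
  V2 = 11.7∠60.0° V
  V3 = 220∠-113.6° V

Step 1 — Convert each phasor to rectangular form:
  V1 = 117·(cos(70.7°) + j·sin(70.7°)) = 38.67 + j110.4 V
  V2 = 11.7·(cos(60.0°) + j·sin(60.0°)) = 5.85 + j10.13 V
  V3 = 220·(cos(-113.6°) + j·sin(-113.6°)) = -88.08 - j201.6 V
Step 2 — Sum components: V_total = -43.56 - j81.04 V.
Step 3 — Convert to polar: |V_total| = 92.01 V, ∠V_total = -118.3°.

V_total = 92.01∠-118.3° V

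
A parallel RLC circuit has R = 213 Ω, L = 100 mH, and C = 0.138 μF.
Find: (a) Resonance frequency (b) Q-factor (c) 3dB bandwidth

Step 1 — Resonance: ω₀ = 1/√(LC) = 1/√(0.1·1.38e-07) = 8513 rad/s.
Step 2 — f₀ = ω₀/(2π) = 1355 Hz.
Step 3 — Parallel Q: Q = R/(ω₀L) = 213/(8513·0.1) = 0.2502.
Step 4 — Bandwidth: Δω = ω₀/Q = 3.402e+04 rad/s; BW = Δω/(2π) = 5415 Hz.

(a) f₀ = 1355 Hz  (b) Q = 0.2502  (c) BW = 5415 Hz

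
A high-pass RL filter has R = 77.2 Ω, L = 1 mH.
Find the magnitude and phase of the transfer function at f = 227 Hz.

Step 1 — Angular frequency: ω = 2π·227 = 1426 rad/s.
Step 2 — Transfer function: H(jω) = jωL/(R + jωL).
Step 3 — Numerator jωL = j·1.426; denominator R + jωL = 77.2 + j1.426.
Step 4 — H = 0.0003412 + j0.01847.
Step 5 — Magnitude: |H| = 0.01847 (-34.7 dB); phase: φ = 88.9°.

|H| = 0.01847 (-34.7 dB), φ = 88.9°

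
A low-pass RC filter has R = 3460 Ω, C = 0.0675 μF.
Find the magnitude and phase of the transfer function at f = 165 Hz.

Step 1 — Angular frequency: ω = 2π·165 = 1037 rad/s.
Step 2 — Transfer function: H(jω) = 1/(1 + jωRC).
Step 3 — Denominator: 1 + jωRC = 1 + j·1037·3460·6.75e-08 = 1 + j0.2421.
Step 4 — H = 0.9446 - j0.2287.
Step 5 — Magnitude: |H| = 0.9719 (-0.2 dB); phase: φ = -13.6°.

|H| = 0.9719 (-0.2 dB), φ = -13.6°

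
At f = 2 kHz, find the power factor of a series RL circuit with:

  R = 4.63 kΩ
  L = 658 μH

Step 1 — Angular frequency: ω = 2π·f = 2π·2000 = 1.257e+04 rad/s.
Step 2 — Component impedances:
  R: Z = R = 4630 Ω
  L: Z = jωL = j·1.257e+04·0.000658 = 0 + j8.269 Ω
Step 3 — Series combination: Z_total = R + L = 4630 + j8.269 Ω = 4630∠0.1° Ω.
Step 4 — Power factor: PF = cos(φ) = Re(Z)/|Z| = 4630/4630 = 1.
Step 5 — Type: Im(Z) = 8.269 ⇒ lagging (phase φ = 0.1°).

PF = 1 (lagging, φ = 0.1°)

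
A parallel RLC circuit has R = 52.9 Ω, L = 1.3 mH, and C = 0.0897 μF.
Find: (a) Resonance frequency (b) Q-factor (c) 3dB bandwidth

Step 1 — Resonance: ω₀ = 1/√(LC) = 1/√(0.0013·8.97e-08) = 9.26e+04 rad/s.
Step 2 — f₀ = ω₀/(2π) = 1.474e+04 Hz.
Step 3 — Parallel Q: Q = R/(ω₀L) = 52.9/(9.26e+04·0.0013) = 0.4394.
Step 4 — Bandwidth: Δω = ω₀/Q = 2.107e+05 rad/s; BW = Δω/(2π) = 3.354e+04 Hz.

(a) f₀ = 1.474e+04 Hz  (b) Q = 0.4394  (c) BW = 3.354e+04 Hz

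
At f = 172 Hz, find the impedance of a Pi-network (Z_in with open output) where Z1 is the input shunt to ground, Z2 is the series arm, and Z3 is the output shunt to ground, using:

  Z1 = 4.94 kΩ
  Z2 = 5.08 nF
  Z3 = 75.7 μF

Step 1 — Angular frequency: ω = 2π·f = 2π·172 = 1081 rad/s.
Step 2 — Component impedances:
  Z1: Z = R = 4940 Ω
  Z2: Z = 1/(jωC) = -j/(ω·C) = 0 - j1.821e+05 Ω
  Z3: Z = 1/(jωC) = -j/(ω·C) = 0 - j12.22 Ω
Step 3 — With open output, the series arm Z2 and the output shunt Z3 appear in series to ground: Z2 + Z3 = 0 - j1.822e+05 Ω.
Step 4 — Parallel with input shunt Z1: Z_in = Z1 || (Z2 + Z3) = 4936 - j133.9 Ω = 4938∠-1.6° Ω.

Z = 4936 - j133.9 Ω = 4938∠-1.6° Ω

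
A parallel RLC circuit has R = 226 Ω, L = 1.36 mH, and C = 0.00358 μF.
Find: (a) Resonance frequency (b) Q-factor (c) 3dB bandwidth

Step 1 — Resonance: ω₀ = 1/√(LC) = 1/√(0.00136·3.58e-09) = 4.532e+05 rad/s.
Step 2 — f₀ = ω₀/(2π) = 7.213e+04 Hz.
Step 3 — Parallel Q: Q = R/(ω₀L) = 226/(4.532e+05·0.00136) = 0.3667.
Step 4 — Bandwidth: Δω = ω₀/Q = 1.236e+06 rad/s; BW = Δω/(2π) = 1.967e+05 Hz.

(a) f₀ = 7.213e+04 Hz  (b) Q = 0.3667  (c) BW = 1.967e+05 Hz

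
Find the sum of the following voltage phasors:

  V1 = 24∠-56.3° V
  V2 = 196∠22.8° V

Step 1 — Convert each phasor to rectangular form:
  V1 = 24·(cos(-56.3°) + j·sin(-56.3°)) = 13.32 - j19.97 V
  V2 = 196·(cos(22.8°) + j·sin(22.8°)) = 180.7 + j75.95 V
Step 2 — Sum components: V_total = 194 + j55.99 V.
Step 3 — Convert to polar: |V_total| = 201.9 V, ∠V_total = 16.1°.

V_total = 201.9∠16.1° V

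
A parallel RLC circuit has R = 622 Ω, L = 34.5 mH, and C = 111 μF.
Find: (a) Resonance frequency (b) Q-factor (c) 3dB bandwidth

Step 1 — Resonance: ω₀ = 1/√(LC) = 1/√(0.0345·0.000111) = 511 rad/s.
Step 2 — f₀ = ω₀/(2π) = 81.33 Hz.
Step 3 — Parallel Q: Q = R/(ω₀L) = 622/(511·0.0345) = 35.28.
Step 4 — Bandwidth: Δω = ω₀/Q = 14.48 rad/s; BW = Δω/(2π) = 2.305 Hz.

(a) f₀ = 81.33 Hz  (b) Q = 35.28  (c) BW = 2.305 Hz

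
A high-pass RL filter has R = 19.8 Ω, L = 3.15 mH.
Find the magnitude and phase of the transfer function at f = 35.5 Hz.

Step 1 — Angular frequency: ω = 2π·35.5 = 223.1 rad/s.
Step 2 — Transfer function: H(jω) = jωL/(R + jωL).
Step 3 — Numerator jωL = j·0.7026; denominator R + jωL = 19.8 + j0.7026.
Step 4 — H = 0.001258 + j0.03544.
Step 5 — Magnitude: |H| = 0.03546 (-29.0 dB); phase: φ = 88.0°.

|H| = 0.03546 (-29.0 dB), φ = 88.0°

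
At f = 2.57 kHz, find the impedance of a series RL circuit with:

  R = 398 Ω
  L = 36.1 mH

Step 1 — Angular frequency: ω = 2π·f = 2π·2570 = 1.615e+04 rad/s.
Step 2 — Component impedances:
  R: Z = R = 398 Ω
  L: Z = jωL = j·1.615e+04·0.0361 = 0 + j582.9 Ω
Step 3 — Series combination: Z_total = R + L = 398 + j582.9 Ω = 705.8∠55.7° Ω.

Z = 398 + j582.9 Ω = 705.8∠55.7° Ω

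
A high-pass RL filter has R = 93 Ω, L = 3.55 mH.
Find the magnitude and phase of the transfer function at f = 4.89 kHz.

Step 1 — Angular frequency: ω = 2π·4890 = 3.072e+04 rad/s.
Step 2 — Transfer function: H(jω) = jωL/(R + jωL).
Step 3 — Numerator jωL = j·109.1; denominator R + jωL = 93 + j109.1.
Step 4 — H = 0.579 + j0.4937.
Step 5 — Magnitude: |H| = 0.7609 (-2.4 dB); phase: φ = 40.5°.

|H| = 0.7609 (-2.4 dB), φ = 40.5°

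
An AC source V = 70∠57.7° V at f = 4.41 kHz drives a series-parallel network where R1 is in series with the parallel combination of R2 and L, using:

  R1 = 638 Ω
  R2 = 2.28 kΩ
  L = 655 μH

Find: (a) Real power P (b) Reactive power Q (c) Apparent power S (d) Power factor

Step 1 — Angular frequency: ω = 2π·f = 2π·4410 = 2.771e+04 rad/s.
Step 2 — Component impedances:
  R1: Z = R = 638 Ω
  R2: Z = R = 2280 Ω
  L: Z = jωL = j·2.771e+04·0.000655 = 0 + j18.15 Ω
Step 3 — Parallel branch: R2 || L = 1/(1/R2 + 1/L) = 0.1445 + j18.15 Ω.
Step 4 — Series with R1: Z_total = R1 + (R2 || L) = 638.1 + j18.15 Ω = 638.4∠1.6° Ω.
Step 5 — Source phasor: V = 70∠57.7° V = 37.4 + j59.17 V.
Step 6 — Current: I = V / Z = 0.0612 + j0.09098 A = 0.1096∠56.1° A.
Step 7 — Complex power: S = V·I* = 7.672 + j0.2182 VA.
Step 8 — Real power: P = Re(S) = 7.672 W.
Step 9 — Reactive power: Q = Im(S) = 0.2182 VAR.
Step 10 — Apparent power: |S| = 7.675 VA.
Step 11 — Power factor: PF = P/|S| = 0.9996 (lagging).

(a) P = 7.672 W  (b) Q = 0.2182 VAR  (c) S = 7.675 VA  (d) PF = 0.9996 (lagging)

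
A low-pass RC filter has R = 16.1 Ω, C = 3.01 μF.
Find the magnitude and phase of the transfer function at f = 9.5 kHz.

Step 1 — Angular frequency: ω = 2π·9500 = 5.969e+04 rad/s.
Step 2 — Transfer function: H(jω) = 1/(1 + jωRC).
Step 3 — Denominator: 1 + jωRC = 1 + j·5.969e+04·16.1·3.01e-06 = 1 + j2.893.
Step 4 — H = 0.1068 - j0.3088.
Step 5 — Magnitude: |H| = 0.3267 (-9.7 dB); phase: φ = -70.9°.

|H| = 0.3267 (-9.7 dB), φ = -70.9°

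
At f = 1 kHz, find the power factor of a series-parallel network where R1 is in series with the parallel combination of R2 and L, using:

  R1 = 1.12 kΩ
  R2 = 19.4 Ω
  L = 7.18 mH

Step 1 — Angular frequency: ω = 2π·f = 2π·1000 = 6283 rad/s.
Step 2 — Component impedances:
  R1: Z = R = 1120 Ω
  R2: Z = R = 19.4 Ω
  L: Z = jωL = j·6283·0.00718 = 0 + j45.11 Ω
Step 3 — Parallel branch: R2 || L = 1/(1/R2 + 1/L) = 16.37 + j7.041 Ω.
Step 4 — Series with R1: Z_total = R1 + (R2 || L) = 1136 + j7.041 Ω = 1136∠0.4° Ω.
Step 5 — Power factor: PF = cos(φ) = Re(Z)/|Z| = 1136/1136 = 1.
Step 6 — Type: Im(Z) = 7.041 ⇒ lagging (phase φ = 0.4°).

PF = 1 (lagging, φ = 0.4°)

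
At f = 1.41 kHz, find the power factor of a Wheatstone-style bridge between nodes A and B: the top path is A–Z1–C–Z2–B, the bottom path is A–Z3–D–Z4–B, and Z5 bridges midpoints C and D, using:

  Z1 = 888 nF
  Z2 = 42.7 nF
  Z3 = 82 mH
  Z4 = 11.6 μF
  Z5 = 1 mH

Step 1 — Angular frequency: ω = 2π·f = 2π·1410 = 8859 rad/s.
Step 2 — Component impedances:
  Z1: Z = 1/(jωC) = -j/(ω·C) = 0 - j127.1 Ω
  Z2: Z = 1/(jωC) = -j/(ω·C) = 0 - j2643 Ω
  Z3: Z = jωL = j·8859·0.082 = 0 + j726.5 Ω
  Z4: Z = 1/(jωC) = -j/(ω·C) = 0 - j9.731 Ω
  Z5: Z = jωL = j·8859·0.001 = 0 + j8.859 Ω
Step 3 — Bridge requires nodal analysis (the Z5 bridge couples midpoints C and D, so the two paths cannot be reduced to a simple series/parallel combination). Setting node B to ground and injecting 1 A at node A, the 3-node admittance system at A, C, D solves to V_A = Z_AB = 0 - j151 Ω = 151∠-90.0° Ω.
Step 4 — Power factor: PF = cos(φ) = Re(Z)/|Z| = -0/151 = -0.
Step 5 — Type: Im(Z) = -151 ⇒ leading (phase φ = -90.0°).

PF = -0 (leading, φ = -90.0°)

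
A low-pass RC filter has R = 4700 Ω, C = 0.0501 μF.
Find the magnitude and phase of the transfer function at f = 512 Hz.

Step 1 — Angular frequency: ω = 2π·512 = 3217 rad/s.
Step 2 — Transfer function: H(jω) = 1/(1 + jωRC).
Step 3 — Denominator: 1 + jωRC = 1 + j·3217·4700·5.01e-08 = 1 + j0.7575.
Step 4 — H = 0.6354 - j0.4813.
Step 5 — Magnitude: |H| = 0.7971 (-2.0 dB); phase: φ = -37.1°.

|H| = 0.7971 (-2.0 dB), φ = -37.1°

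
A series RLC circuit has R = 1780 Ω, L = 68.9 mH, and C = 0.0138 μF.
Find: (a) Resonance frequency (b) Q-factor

Step 1 — Resonance condition Im(Z)=0 gives ω₀ = 1/√(LC).
Step 2 — ω₀ = 1/√(0.0689·1.38e-08) = 3.243e+04 rad/s.
Step 3 — f₀ = ω₀/(2π) = 5161 Hz.
Step 4 — Series Q: Q = ω₀L/R = 3.243e+04·0.0689/1780 = 1.255.

(a) f₀ = 5161 Hz  (b) Q = 1.255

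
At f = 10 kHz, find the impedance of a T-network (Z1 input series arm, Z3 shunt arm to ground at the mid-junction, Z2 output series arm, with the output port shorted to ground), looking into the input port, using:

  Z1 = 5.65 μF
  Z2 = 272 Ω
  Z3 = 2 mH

Step 1 — Angular frequency: ω = 2π·f = 2π·1e+04 = 6.283e+04 rad/s.
Step 2 — Component impedances:
  Z1: Z = 1/(jωC) = -j/(ω·C) = 0 - j2.817 Ω
  Z2: Z = R = 272 Ω
  Z3: Z = jωL = j·6.283e+04·0.002 = 0 + j125.7 Ω
Step 3 — With the output port shorted to ground, the output series arm Z2 runs from the junction to ground; the shunt arm Z3 also runs from the junction to ground. They appear in parallel: Z3 || Z2 = 47.84 + j103.6 Ω.
Step 4 — Series with input arm Z1: Z_in = Z1 + (Z3 || Z2) = 47.84 + j100.7 Ω = 111.5∠64.6° Ω.

Z = 47.84 + j100.7 Ω = 111.5∠64.6° Ω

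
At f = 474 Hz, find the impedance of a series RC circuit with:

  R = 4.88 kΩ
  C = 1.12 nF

Step 1 — Angular frequency: ω = 2π·f = 2π·474 = 2978 rad/s.
Step 2 — Component impedances:
  R: Z = R = 4880 Ω
  C: Z = 1/(jωC) = -j/(ω·C) = 0 - j2.998e+05 Ω
Step 3 — Series combination: Z_total = R + C = 4880 - j2.998e+05 Ω = 2.998e+05∠-89.1° Ω.

Z = 4880 - j2.998e+05 Ω = 2.998e+05∠-89.1° Ω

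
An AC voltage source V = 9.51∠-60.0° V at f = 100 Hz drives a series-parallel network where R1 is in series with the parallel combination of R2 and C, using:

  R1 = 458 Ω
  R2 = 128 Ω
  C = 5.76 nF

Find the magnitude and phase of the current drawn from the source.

Step 1 — Angular frequency: ω = 2π·f = 2π·100 = 628.3 rad/s.
Step 2 — Component impedances:
  R1: Z = R = 458 Ω
  R2: Z = R = 128 Ω
  C: Z = 1/(jωC) = -j/(ω·C) = 0 - j2.763e+05 Ω
Step 3 — Parallel branch: R2 || C = 1/(1/R2 + 1/C) = 128 - j0.0593 Ω.
Step 4 — Series with R1: Z_total = R1 + (R2 || C) = 586 - j0.0593 Ω = 586∠-0.0° Ω.
Step 5 — Source phasor: V = 9.51∠-60.0° V = 4.755 - j8.236 V.
Step 6 — Ohm's law: I = V / Z_total = (4.755 - j8.236) / (586 - j0.0593) = 0.008116 - j0.01405 A.
Step 7 — Convert to polar: |I| = 0.01623 A, ∠I = -60.0°.

I = 0.01623∠-60.0° A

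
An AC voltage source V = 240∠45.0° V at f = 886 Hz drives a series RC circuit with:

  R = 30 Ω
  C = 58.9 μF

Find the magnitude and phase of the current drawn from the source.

Step 1 — Angular frequency: ω = 2π·f = 2π·886 = 5567 rad/s.
Step 2 — Component impedances:
  R: Z = R = 30 Ω
  C: Z = 1/(jωC) = -j/(ω·C) = 0 - j3.05 Ω
Step 3 — Series combination: Z_total = R + C = 30 - j3.05 Ω = 30.15∠-5.8° Ω.
Step 4 — Source phasor: V = 240∠45.0° V = 169.7 + j169.7 V.
Step 5 — Ohm's law: I = V / Z_total = (169.7 + j169.7) / (30 - j3.05) = 5.03 + j6.168 A.
Step 6 — Convert to polar: |I| = 7.959 A, ∠I = 50.8°.

I = 7.959∠50.8° A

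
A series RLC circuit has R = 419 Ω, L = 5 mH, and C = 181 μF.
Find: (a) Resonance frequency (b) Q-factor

Step 1 — Resonance condition Im(Z)=0 gives ω₀ = 1/√(LC).
Step 2 — ω₀ = 1/√(0.005·0.000181) = 1051 rad/s.
Step 3 — f₀ = ω₀/(2π) = 167.3 Hz.
Step 4 — Series Q: Q = ω₀L/R = 1051·0.005/419 = 0.01254.

(a) f₀ = 167.3 Hz  (b) Q = 0.01254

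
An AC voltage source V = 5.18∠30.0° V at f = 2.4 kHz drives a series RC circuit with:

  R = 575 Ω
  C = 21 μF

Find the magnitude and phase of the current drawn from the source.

Step 1 — Angular frequency: ω = 2π·f = 2π·2400 = 1.508e+04 rad/s.
Step 2 — Component impedances:
  R: Z = R = 575 Ω
  C: Z = 1/(jωC) = -j/(ω·C) = 0 - j3.158 Ω
Step 3 — Series combination: Z_total = R + C = 575 - j3.158 Ω = 575∠-0.3° Ω.
Step 4 — Source phasor: V = 5.18∠30.0° V = 4.486 + j2.59 V.
Step 5 — Ohm's law: I = V / Z_total = (4.486 + j2.59) / (575 - j3.158) = 0.007777 + j0.004547 A.
Step 6 — Convert to polar: |I| = 0.009009 A, ∠I = 30.3°.

I = 0.009009∠30.3° A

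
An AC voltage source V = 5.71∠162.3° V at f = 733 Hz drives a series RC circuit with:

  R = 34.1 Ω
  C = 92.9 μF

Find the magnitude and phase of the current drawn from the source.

Step 1 — Angular frequency: ω = 2π·f = 2π·733 = 4606 rad/s.
Step 2 — Component impedances:
  R: Z = R = 34.1 Ω
  C: Z = 1/(jωC) = -j/(ω·C) = 0 - j2.337 Ω
Step 3 — Series combination: Z_total = R + C = 34.1 - j2.337 Ω = 34.18∠-3.9° Ω.
Step 4 — Source phasor: V = 5.71∠162.3° V = -5.44 + j1.736 V.
Step 5 — Ohm's law: I = V / Z_total = (-5.44 + j1.736) / (34.1 - j2.337) = -0.1622 + j0.03979 A.
Step 6 — Convert to polar: |I| = 0.1671 A, ∠I = 166.2°.

I = 0.1671∠166.2° A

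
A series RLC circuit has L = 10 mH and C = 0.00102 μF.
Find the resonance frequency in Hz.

Step 1 — Resonance condition Im(Z)=0 gives ω₀ = 1/√(LC).
Step 2 — ω₀ = 1/√(0.01·1.02e-09) = 3.131e+05 rad/s.
Step 3 — f₀ = ω₀/(2π) = 4.983e+04 Hz.

f₀ = 4.983e+04 Hz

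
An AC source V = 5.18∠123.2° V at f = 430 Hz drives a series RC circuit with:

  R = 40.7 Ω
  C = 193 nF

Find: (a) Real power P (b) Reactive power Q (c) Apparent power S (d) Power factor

Step 1 — Angular frequency: ω = 2π·f = 2π·430 = 2702 rad/s.
Step 2 — Component impedances:
  R: Z = R = 40.7 Ω
  C: Z = 1/(jωC) = -j/(ω·C) = 0 - j1918 Ω
Step 3 — Series combination: Z_total = R + C = 40.7 - j1918 Ω = 1918∠-88.8° Ω.
Step 4 — Source phasor: V = 5.18∠123.2° V = -2.836 + j4.334 V.
Step 5 — Current: I = V / Z = -0.002291 - j0.00143 A = 0.0027∠-148.0° A.
Step 6 — Complex power: S = V·I* = 0.0002968 - j0.01399 VA.
Step 7 — Real power: P = Re(S) = 0.0002968 W.
Step 8 — Reactive power: Q = Im(S) = -0.01399 VAR.
Step 9 — Apparent power: |S| = 0.01399 VA.
Step 10 — Power factor: PF = P/|S| = 0.02122 (leading).

(a) P = 0.0002968 W  (b) Q = -0.01399 VAR  (c) S = 0.01399 VA  (d) PF = 0.02122 (leading)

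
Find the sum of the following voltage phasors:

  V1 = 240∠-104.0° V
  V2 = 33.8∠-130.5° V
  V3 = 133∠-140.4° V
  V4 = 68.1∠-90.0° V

Step 1 — Convert each phasor to rectangular form:
  V1 = 240·(cos(-104.0°) + j·sin(-104.0°)) = -58.06 - j232.9 V
  V2 = 33.8·(cos(-130.5°) + j·sin(-130.5°)) = -21.95 - j25.7 V
  V3 = 133·(cos(-140.4°) + j·sin(-140.4°)) = -102.5 - j84.78 V
  V4 = 68.1·(cos(-90.0°) + j·sin(-90.0°)) = 0 - j68.1 V
Step 2 — Sum components: V_total = -182.5 - j411.5 V.
Step 3 — Convert to polar: |V_total| = 450.1 V, ∠V_total = -113.9°.

V_total = 450.1∠-113.9° V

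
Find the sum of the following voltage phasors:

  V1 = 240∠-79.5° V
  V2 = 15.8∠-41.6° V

Step 1 — Convert each phasor to rectangular form:
  V1 = 240·(cos(-79.5°) + j·sin(-79.5°)) = 43.74 - j236 V
  V2 = 15.8·(cos(-41.6°) + j·sin(-41.6°)) = 11.82 - j10.49 V
Step 2 — Sum components: V_total = 55.55 - j246.5 V.
Step 3 — Convert to polar: |V_total| = 252.7 V, ∠V_total = -77.3°.

V_total = 252.7∠-77.3° V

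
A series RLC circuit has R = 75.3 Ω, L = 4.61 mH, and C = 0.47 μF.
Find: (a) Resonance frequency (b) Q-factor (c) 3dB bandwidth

Step 1 — Resonance: ω₀ = 1/√(LC) = 1/√(0.00461·4.7e-07) = 2.148e+04 rad/s.
Step 2 — f₀ = ω₀/(2π) = 3419 Hz.
Step 3 — Series Q: Q = ω₀L/R = 2.148e+04·0.00461/75.3 = 1.315.
Step 4 — Bandwidth: Δω = ω₀/Q = 1.633e+04 rad/s; BW = Δω/(2π) = 2600 Hz.

(a) f₀ = 3419 Hz  (b) Q = 1.315  (c) BW = 2600 Hz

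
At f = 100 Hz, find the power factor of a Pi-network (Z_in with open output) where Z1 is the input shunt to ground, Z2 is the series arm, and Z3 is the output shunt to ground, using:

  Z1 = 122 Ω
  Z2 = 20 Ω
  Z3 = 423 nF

Step 1 — Angular frequency: ω = 2π·f = 2π·100 = 628.3 rad/s.
Step 2 — Component impedances:
  Z1: Z = R = 122 Ω
  Z2: Z = R = 20 Ω
  Z3: Z = 1/(jωC) = -j/(ω·C) = 0 - j3763 Ω
Step 3 — With open output, the series arm Z2 and the output shunt Z3 appear in series to ground: Z2 + Z3 = 20 - j3763 Ω.
Step 4 — Parallel with input shunt Z1: Z_in = Z1 || (Z2 + Z3) = 121.9 - j3.95 Ω = 121.9∠-1.9° Ω.
Step 5 — Power factor: PF = cos(φ) = Re(Z)/|Z| = 121.85/121.91 = 0.9995.
Step 6 — Type: Im(Z) = -3.95 ⇒ leading (phase φ = -1.9°).

PF = 0.9995 (leading, φ = -1.9°)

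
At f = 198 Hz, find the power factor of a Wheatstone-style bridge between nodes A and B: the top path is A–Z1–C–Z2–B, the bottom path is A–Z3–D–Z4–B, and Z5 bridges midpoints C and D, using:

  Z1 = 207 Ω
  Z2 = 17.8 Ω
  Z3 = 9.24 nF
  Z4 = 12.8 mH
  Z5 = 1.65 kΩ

Step 1 — Angular frequency: ω = 2π·f = 2π·198 = 1244 rad/s.
Step 2 — Component impedances:
  Z1: Z = R = 207 Ω
  Z2: Z = R = 17.8 Ω
  Z3: Z = 1/(jωC) = -j/(ω·C) = 0 - j8.699e+04 Ω
  Z4: Z = jωL = j·1244·0.0128 = 0 + j15.92 Ω
  Z5: Z = R = 1650 Ω
Step 3 — Bridge requires nodal analysis (the Z5 bridge couples midpoints C and D, so the two paths cannot be reduced to a simple series/parallel combination). Setting node B to ground and injecting 1 A at node A, the 3-node admittance system at A, C, D solves to V_A = Z_AB = 224.6 - j0.5782 Ω = 224.6∠-0.1° Ω.
Step 4 — Power factor: PF = cos(φ) = Re(Z)/|Z| = 224.6/224.6 = 1.
Step 5 — Type: Im(Z) = -0.5782 ⇒ leading (phase φ = -0.1°).

PF = 1 (leading, φ = -0.1°)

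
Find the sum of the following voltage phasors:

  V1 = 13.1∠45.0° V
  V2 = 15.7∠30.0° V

Step 1 — Convert each phasor to rectangular form:
  V1 = 13.1·(cos(45.0°) + j·sin(45.0°)) = 9.263 + j9.263 V
  V2 = 15.7·(cos(30.0°) + j·sin(30.0°)) = 13.6 + j7.85 V
Step 2 — Sum components: V_total = 22.86 + j17.11 V.
Step 3 — Convert to polar: |V_total| = 28.56 V, ∠V_total = 36.8°.

V_total = 28.56∠36.8° V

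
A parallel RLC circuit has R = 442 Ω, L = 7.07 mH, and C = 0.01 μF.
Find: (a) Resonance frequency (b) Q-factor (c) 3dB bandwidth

Step 1 — Resonance: ω₀ = 1/√(LC) = 1/√(0.00707·1e-08) = 1.189e+05 rad/s.
Step 2 — f₀ = ω₀/(2π) = 1.893e+04 Hz.
Step 3 — Parallel Q: Q = R/(ω₀L) = 442/(1.189e+05·0.00707) = 0.5257.
Step 4 — Bandwidth: Δω = ω₀/Q = 2.262e+05 rad/s; BW = Δω/(2π) = 3.601e+04 Hz.

(a) f₀ = 1.893e+04 Hz  (b) Q = 0.5257  (c) BW = 3.601e+04 Hz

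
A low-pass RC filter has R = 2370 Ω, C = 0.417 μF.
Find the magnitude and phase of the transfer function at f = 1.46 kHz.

Step 1 — Angular frequency: ω = 2π·1460 = 9173 rad/s.
Step 2 — Transfer function: H(jω) = 1/(1 + jωRC).
Step 3 — Denominator: 1 + jωRC = 1 + j·9173·2370·4.17e-07 = 1 + j9.066.
Step 4 — H = 0.01202 - j0.109.
Step 5 — Magnitude: |H| = 0.1096 (-19.2 dB); phase: φ = -83.7°.

|H| = 0.1096 (-19.2 dB), φ = -83.7°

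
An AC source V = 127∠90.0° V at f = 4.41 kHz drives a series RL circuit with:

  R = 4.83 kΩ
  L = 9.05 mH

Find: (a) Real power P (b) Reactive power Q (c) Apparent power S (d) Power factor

Step 1 — Angular frequency: ω = 2π·f = 2π·4410 = 2.771e+04 rad/s.
Step 2 — Component impedances:
  R: Z = R = 4830 Ω
  L: Z = jωL = j·2.771e+04·0.00905 = 0 + j250.8 Ω
Step 3 — Series combination: Z_total = R + L = 4830 + j250.8 Ω = 4837∠3.0° Ω.
Step 4 — Source phasor: V = 127∠90.0° V = 0 + j127 V.
Step 5 — Current: I = V / Z = 0.001361 + j0.02622 A = 0.02626∠87.0° A.
Step 6 — Complex power: S = V·I* = 3.33 + j0.1729 VA.
Step 7 — Real power: P = Re(S) = 3.33 W.
Step 8 — Reactive power: Q = Im(S) = 0.1729 VAR.
Step 9 — Apparent power: |S| = 3.335 VA.
Step 10 — Power factor: PF = P/|S| = 0.9987 (lagging).

(a) P = 3.33 W  (b) Q = 0.1729 VAR  (c) S = 3.335 VA  (d) PF = 0.9987 (lagging)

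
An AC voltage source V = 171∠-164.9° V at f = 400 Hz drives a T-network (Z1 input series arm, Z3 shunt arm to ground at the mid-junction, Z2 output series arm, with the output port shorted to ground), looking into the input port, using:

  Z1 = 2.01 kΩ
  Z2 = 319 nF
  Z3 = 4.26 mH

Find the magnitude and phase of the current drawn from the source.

Step 1 — Angular frequency: ω = 2π·f = 2π·400 = 2513 rad/s.
Step 2 — Component impedances:
  Z1: Z = R = 2010 Ω
  Z2: Z = 1/(jωC) = -j/(ω·C) = 0 - j1247 Ω
  Z3: Z = jωL = j·2513·0.00426 = 0 + j10.71 Ω
Step 3 — With the output port shorted to ground, the output series arm Z2 runs from the junction to ground; the shunt arm Z3 also runs from the junction to ground. They appear in parallel: Z3 || Z2 = 0 + j10.8 Ω.
Step 4 — Series with input arm Z1: Z_in = Z1 + (Z3 || Z2) = 2010 + j10.8 Ω = 2010∠0.3° Ω.
Step 5 — Source phasor: V = 171∠-164.9° V = -165.1 - j44.55 V.
Step 6 — Ohm's law: I = V / Z_total = (-165.1 - j44.55) / (2010 + j10.8) = -0.08225 - j0.02172 A.
Step 7 — Convert to polar: |I| = 0.08507 A, ∠I = -165.2°.

I = 0.08507∠-165.2° A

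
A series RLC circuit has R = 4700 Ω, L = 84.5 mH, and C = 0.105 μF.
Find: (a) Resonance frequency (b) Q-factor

Step 1 — Resonance condition Im(Z)=0 gives ω₀ = 1/√(LC).
Step 2 — ω₀ = 1/√(0.0845·1.05e-07) = 1.062e+04 rad/s.
Step 3 — f₀ = ω₀/(2π) = 1690 Hz.
Step 4 — Series Q: Q = ω₀L/R = 1.062e+04·0.0845/4700 = 0.1909.

(a) f₀ = 1690 Hz  (b) Q = 0.1909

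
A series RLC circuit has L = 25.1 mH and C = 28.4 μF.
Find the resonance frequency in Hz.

Step 1 — Resonance condition Im(Z)=0 gives ω₀ = 1/√(LC).
Step 2 — ω₀ = 1/√(0.0251·2.84e-05) = 1184 rad/s.
Step 3 — f₀ = ω₀/(2π) = 188.5 Hz.

f₀ = 188.5 Hz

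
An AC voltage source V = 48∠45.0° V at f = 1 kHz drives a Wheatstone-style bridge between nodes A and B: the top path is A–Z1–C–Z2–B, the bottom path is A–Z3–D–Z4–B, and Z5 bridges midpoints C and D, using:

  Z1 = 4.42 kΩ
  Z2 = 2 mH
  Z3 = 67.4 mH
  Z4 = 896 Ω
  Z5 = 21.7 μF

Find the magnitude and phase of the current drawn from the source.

Step 1 — Angular frequency: ω = 2π·f = 2π·1000 = 6283 rad/s.
Step 2 — Component impedances:
  Z1: Z = R = 4420 Ω
  Z2: Z = jωL = j·6283·0.002 = 0 + j12.57 Ω
  Z3: Z = jωL = j·6283·0.0674 = 0 + j423.5 Ω
  Z4: Z = R = 896 Ω
  Z5: Z = 1/(jωC) = -j/(ω·C) = 0 - j7.334 Ω
Step 3 — Bridge requires nodal analysis (the Z5 bridge couples midpoints C and D, so the two paths cannot be reduced to a simple series/parallel combination). Setting node B to ground and injecting 1 A at node A, the 3-node admittance system at A, C, D solves to V_A = Z_AB = 38.87 + j425.1 Ω = 426.8∠84.8° Ω.
Step 4 — Source phasor: V = 48∠45.0° V = 33.94 + j33.94 V.
Step 5 — Ohm's law: I = V / Z_total = (33.94 + j33.94) / (38.87 + j425.1) = 0.08643 - j0.07195 A.
Step 6 — Convert to polar: |I| = 0.1125 A, ∠I = -39.8°.

I = 0.1125∠-39.8° A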